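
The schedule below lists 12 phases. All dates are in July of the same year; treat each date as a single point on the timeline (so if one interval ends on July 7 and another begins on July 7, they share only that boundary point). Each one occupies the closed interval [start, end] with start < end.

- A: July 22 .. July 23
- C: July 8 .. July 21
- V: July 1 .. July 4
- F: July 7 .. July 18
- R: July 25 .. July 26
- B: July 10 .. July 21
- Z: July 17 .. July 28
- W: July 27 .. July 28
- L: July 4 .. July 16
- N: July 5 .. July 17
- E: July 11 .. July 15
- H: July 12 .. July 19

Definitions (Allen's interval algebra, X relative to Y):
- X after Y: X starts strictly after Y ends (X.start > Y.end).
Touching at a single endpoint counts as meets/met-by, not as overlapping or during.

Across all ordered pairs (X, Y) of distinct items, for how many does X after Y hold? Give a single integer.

36

Checking all 132 ordered pairs for relation 'after'; matching pairs in alphabetical order:
(A, B): A after B ✓
(A, C): A after C ✓
(A, E): A after E ✓
(A, F): A after F ✓
(A, H): A after H ✓
(A, L): A after L ✓
(A, N): A after N ✓
(A, V): A after V ✓
(B, V): B after V ✓
(C, V): C after V ✓
(E, V): E after V ✓
(F, V): F after V ✓
(H, V): H after V ✓
(N, V): N after V ✓
(R, A): R after A ✓
(R, B): R after B ✓
(R, C): R after C ✓
(R, E): R after E ✓
(R, F): R after F ✓
(R, H): R after H ✓
(R, L): R after L ✓
(R, N): R after N ✓
(R, V): R after V ✓
(W, A): W after A ✓
... plus 12 further pairs not listed.
Count: 36.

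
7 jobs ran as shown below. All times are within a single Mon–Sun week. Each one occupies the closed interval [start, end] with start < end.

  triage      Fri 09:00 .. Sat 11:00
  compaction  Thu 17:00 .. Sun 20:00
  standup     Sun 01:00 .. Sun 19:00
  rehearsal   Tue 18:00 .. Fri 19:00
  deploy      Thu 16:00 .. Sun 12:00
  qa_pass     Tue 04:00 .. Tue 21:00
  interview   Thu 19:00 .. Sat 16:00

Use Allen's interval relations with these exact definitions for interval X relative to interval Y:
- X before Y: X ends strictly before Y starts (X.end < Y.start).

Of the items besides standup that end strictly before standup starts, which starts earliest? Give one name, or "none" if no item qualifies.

qa_pass

Target standup = [Sun 01:00, Sun 19:00].
compaction [Thu 17:00, Sun 20:00] → contains → excluded.
deploy [Thu 16:00, Sun 12:00] → overlaps → excluded.
interview [Thu 19:00, Sat 16:00] → before → candidate.
qa_pass [Tue 04:00, Tue 21:00] → before → candidate.
rehearsal [Tue 18:00, Fri 19:00] → before → candidate.
triage [Fri 09:00, Sat 11:00] → before → candidate.
Among candidates, earliest start is Tue 04:00 → qa_pass.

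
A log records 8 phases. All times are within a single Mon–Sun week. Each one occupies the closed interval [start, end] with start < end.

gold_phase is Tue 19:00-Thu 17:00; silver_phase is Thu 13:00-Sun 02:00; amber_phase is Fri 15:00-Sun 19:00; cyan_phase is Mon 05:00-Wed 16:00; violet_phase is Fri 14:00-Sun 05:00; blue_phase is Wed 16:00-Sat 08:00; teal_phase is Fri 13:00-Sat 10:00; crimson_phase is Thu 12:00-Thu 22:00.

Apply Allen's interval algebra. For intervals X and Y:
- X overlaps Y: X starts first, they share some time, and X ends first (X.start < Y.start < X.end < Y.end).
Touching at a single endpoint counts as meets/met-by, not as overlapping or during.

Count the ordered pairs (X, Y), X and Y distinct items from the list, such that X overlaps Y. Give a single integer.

14

Checking all 56 ordered pairs for relation 'overlaps'; matching pairs in alphabetical order:
(blue_phase, amber_phase): blue_phase overlaps amber_phase ✓
(blue_phase, silver_phase): blue_phase overlaps silver_phase ✓
(blue_phase, teal_phase): blue_phase overlaps teal_phase ✓
(blue_phase, violet_phase): blue_phase overlaps violet_phase ✓
(crimson_phase, silver_phase): crimson_phase overlaps silver_phase ✓
(cyan_phase, gold_phase): cyan_phase overlaps gold_phase ✓
(gold_phase, blue_phase): gold_phase overlaps blue_phase ✓
(gold_phase, crimson_phase): gold_phase overlaps crimson_phase ✓
(gold_phase, silver_phase): gold_phase overlaps silver_phase ✓
(silver_phase, amber_phase): silver_phase overlaps amber_phase ✓
(silver_phase, violet_phase): silver_phase overlaps violet_phase ✓
(teal_phase, amber_phase): teal_phase overlaps amber_phase ✓
(teal_phase, violet_phase): teal_phase overlaps violet_phase ✓
(violet_phase, amber_phase): violet_phase overlaps amber_phase ✓
Count: 14.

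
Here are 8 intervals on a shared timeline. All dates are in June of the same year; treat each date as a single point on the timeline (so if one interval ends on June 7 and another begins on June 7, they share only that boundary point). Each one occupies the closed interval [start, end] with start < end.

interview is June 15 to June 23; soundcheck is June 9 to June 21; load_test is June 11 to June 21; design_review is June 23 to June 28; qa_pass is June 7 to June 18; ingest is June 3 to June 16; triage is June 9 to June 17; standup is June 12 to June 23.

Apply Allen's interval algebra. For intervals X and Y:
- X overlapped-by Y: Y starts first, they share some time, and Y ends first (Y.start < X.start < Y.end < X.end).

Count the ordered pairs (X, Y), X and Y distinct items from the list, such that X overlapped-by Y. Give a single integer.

Checking all 56 ordered pairs for relation 'overlapped-by'; matching pairs in alphabetical order:
(interview, ingest): interview overlapped-by ingest ✓
(interview, load_test): interview overlapped-by load_test ✓
(interview, qa_pass): interview overlapped-by qa_pass ✓
(interview, soundcheck): interview overlapped-by soundcheck ✓
(interview, triage): interview overlapped-by triage ✓
(load_test, ingest): load_test overlapped-by ingest ✓
(load_test, qa_pass): load_test overlapped-by qa_pass ✓
(load_test, triage): load_test overlapped-by triage ✓
(qa_pass, ingest): qa_pass overlapped-by ingest ✓
(soundcheck, ingest): soundcheck overlapped-by ingest ✓
(soundcheck, qa_pass): soundcheck overlapped-by qa_pass ✓
(standup, ingest): standup overlapped-by ingest ✓
(standup, load_test): standup overlapped-by load_test ✓
(standup, qa_pass): standup overlapped-by qa_pass ✓
(standup, soundcheck): standup overlapped-by soundcheck ✓
(standup, triage): standup overlapped-by triage ✓
(triage, ingest): triage overlapped-by ingest ✓
Count: 17.

17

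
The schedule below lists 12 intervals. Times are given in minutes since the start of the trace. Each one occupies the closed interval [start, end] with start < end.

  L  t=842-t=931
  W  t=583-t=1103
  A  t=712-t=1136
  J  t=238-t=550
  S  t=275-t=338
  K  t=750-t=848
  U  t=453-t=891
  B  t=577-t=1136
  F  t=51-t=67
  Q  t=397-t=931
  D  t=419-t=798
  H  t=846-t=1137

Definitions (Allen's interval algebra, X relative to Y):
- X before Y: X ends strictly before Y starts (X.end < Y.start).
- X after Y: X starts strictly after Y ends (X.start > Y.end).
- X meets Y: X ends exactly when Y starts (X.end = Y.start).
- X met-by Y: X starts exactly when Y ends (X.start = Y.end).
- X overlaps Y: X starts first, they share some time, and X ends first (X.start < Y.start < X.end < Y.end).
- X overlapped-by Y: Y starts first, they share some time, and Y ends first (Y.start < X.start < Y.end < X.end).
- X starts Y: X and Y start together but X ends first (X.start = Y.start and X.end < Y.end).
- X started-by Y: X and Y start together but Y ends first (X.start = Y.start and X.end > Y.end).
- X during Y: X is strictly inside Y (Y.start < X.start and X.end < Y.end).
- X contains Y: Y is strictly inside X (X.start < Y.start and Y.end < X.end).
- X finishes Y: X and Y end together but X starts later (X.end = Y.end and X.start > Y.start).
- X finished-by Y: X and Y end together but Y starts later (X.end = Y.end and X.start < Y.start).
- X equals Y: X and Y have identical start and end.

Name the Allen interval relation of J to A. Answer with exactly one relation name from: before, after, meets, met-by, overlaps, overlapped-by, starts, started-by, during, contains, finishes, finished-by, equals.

J = [t=238, t=550]; A = [t=712, t=1136].
Compare endpoints: J.start < A.start, J.start < A.end, J.end < A.start, J.end < A.end.
That pattern is 'before'.

before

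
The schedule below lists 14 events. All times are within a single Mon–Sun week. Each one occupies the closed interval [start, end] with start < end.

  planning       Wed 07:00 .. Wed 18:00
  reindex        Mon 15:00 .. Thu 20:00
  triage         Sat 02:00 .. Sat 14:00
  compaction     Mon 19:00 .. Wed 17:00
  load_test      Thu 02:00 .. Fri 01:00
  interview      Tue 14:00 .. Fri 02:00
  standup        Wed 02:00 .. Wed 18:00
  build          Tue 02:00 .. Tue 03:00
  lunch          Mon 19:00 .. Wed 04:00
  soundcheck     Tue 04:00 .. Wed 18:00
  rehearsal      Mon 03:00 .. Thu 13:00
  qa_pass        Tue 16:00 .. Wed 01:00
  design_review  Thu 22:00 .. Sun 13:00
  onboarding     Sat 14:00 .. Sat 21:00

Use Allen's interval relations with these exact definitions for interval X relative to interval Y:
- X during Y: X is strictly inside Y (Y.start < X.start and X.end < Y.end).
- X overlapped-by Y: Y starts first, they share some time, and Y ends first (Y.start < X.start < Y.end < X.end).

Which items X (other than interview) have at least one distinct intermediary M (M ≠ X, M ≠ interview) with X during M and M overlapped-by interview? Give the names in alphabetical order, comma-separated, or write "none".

onboarding, triage

Target interview = [Tue 14:00, Fri 02:00].
Intermediaries M with M overlapped-by interview: design_review.
Via design_review — items with X during design_review: onboarding, triage.
Union: onboarding, triage.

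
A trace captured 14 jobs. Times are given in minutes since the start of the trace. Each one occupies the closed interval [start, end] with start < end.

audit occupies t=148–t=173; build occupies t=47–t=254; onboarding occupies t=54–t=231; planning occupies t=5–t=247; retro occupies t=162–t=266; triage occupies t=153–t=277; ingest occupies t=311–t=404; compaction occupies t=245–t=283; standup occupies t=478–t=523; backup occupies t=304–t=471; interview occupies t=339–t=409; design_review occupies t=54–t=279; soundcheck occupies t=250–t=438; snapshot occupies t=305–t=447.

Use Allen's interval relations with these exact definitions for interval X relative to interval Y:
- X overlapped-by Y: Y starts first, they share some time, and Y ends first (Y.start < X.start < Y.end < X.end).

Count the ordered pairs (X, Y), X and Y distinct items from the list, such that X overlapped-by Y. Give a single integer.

24

Checking all 182 ordered pairs for relation 'overlapped-by'; matching pairs in alphabetical order:
(backup, soundcheck): backup overlapped-by soundcheck ✓
(build, planning): build overlapped-by planning ✓
(compaction, build): compaction overlapped-by build ✓
(compaction, design_review): compaction overlapped-by design_review ✓
(compaction, planning): compaction overlapped-by planning ✓
(compaction, retro): compaction overlapped-by retro ✓
(compaction, triage): compaction overlapped-by triage ✓
(design_review, build): design_review overlapped-by build ✓
(design_review, planning): design_review overlapped-by planning ✓
(interview, ingest): interview overlapped-by ingest ✓
(retro, audit): retro overlapped-by audit ✓
(retro, build): retro overlapped-by build ✓
(retro, onboarding): retro overlapped-by onboarding ✓
(retro, planning): retro overlapped-by planning ✓
(snapshot, soundcheck): snapshot overlapped-by soundcheck ✓
(soundcheck, build): soundcheck overlapped-by build ✓
(soundcheck, compaction): soundcheck overlapped-by compaction ✓
(soundcheck, design_review): soundcheck overlapped-by design_review ✓
(soundcheck, retro): soundcheck overlapped-by retro ✓
(soundcheck, triage): soundcheck overlapped-by triage ✓
(triage, audit): triage overlapped-by audit ✓
(triage, build): triage overlapped-by build ✓
(triage, onboarding): triage overlapped-by onboarding ✓
(triage, planning): triage overlapped-by planning ✓
Count: 24.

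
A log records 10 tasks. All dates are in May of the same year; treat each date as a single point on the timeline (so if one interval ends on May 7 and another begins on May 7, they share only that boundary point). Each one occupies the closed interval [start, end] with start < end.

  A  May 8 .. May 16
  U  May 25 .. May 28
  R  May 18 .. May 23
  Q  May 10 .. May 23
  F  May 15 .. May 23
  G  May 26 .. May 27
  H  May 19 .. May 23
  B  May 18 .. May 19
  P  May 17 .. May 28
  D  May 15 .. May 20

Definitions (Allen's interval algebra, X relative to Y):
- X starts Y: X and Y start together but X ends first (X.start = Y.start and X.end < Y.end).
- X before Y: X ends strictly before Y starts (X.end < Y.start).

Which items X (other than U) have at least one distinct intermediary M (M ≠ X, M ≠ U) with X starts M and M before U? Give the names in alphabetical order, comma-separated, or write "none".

B, D

Target U = [May 25, May 28].
Intermediaries M with M before U: A, B, D, F, H, Q, R.
Via A — items with X starts A: none.
Via B — items with X starts B: none.
Via D — items with X starts D: none.
Via F — items with X starts F: D.
Via H — items with X starts H: none.
Via Q — items with X starts Q: none.
Via R — items with X starts R: B.
Union: B, D.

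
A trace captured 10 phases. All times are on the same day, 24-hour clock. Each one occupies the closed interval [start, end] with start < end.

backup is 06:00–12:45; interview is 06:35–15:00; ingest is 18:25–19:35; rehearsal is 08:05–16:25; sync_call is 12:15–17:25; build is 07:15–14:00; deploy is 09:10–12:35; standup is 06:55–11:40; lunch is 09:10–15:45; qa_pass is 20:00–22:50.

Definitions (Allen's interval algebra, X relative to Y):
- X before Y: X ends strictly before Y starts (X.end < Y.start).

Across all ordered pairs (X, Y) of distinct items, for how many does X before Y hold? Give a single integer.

Checking all 90 ordered pairs for relation 'before'; matching pairs in alphabetical order:
(backup, ingest): backup before ingest ✓
(backup, qa_pass): backup before qa_pass ✓
(build, ingest): build before ingest ✓
(build, qa_pass): build before qa_pass ✓
(deploy, ingest): deploy before ingest ✓
(deploy, qa_pass): deploy before qa_pass ✓
(ingest, qa_pass): ingest before qa_pass ✓
(interview, ingest): interview before ingest ✓
(interview, qa_pass): interview before qa_pass ✓
(lunch, ingest): lunch before ingest ✓
(lunch, qa_pass): lunch before qa_pass ✓
(rehearsal, ingest): rehearsal before ingest ✓
(rehearsal, qa_pass): rehearsal before qa_pass ✓
(standup, ingest): standup before ingest ✓
(standup, qa_pass): standup before qa_pass ✓
(standup, sync_call): standup before sync_call ✓
(sync_call, ingest): sync_call before ingest ✓
(sync_call, qa_pass): sync_call before qa_pass ✓
Count: 18.

18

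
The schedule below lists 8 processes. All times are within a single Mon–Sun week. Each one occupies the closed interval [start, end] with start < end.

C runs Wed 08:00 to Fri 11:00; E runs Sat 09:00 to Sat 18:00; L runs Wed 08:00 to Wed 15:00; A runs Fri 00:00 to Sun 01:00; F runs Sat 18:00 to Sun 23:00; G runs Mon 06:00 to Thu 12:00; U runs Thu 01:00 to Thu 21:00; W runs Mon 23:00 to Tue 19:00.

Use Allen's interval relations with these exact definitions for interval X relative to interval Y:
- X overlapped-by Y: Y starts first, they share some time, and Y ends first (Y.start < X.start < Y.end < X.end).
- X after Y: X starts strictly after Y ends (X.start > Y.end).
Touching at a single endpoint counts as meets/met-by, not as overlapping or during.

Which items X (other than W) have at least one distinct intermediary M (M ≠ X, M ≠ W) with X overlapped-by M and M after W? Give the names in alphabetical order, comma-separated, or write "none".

Target W = [Mon 23:00, Tue 19:00].
Intermediaries M with M after W: A, C, E, F, L, U.
Via A — items with X overlapped-by A: F.
Via C — items with X overlapped-by C: A.
Via E — items with X overlapped-by E: none.
Via F — items with X overlapped-by F: none.
Via L — items with X overlapped-by L: none.
Via U — items with X overlapped-by U: none.
Union: A, F.

A, F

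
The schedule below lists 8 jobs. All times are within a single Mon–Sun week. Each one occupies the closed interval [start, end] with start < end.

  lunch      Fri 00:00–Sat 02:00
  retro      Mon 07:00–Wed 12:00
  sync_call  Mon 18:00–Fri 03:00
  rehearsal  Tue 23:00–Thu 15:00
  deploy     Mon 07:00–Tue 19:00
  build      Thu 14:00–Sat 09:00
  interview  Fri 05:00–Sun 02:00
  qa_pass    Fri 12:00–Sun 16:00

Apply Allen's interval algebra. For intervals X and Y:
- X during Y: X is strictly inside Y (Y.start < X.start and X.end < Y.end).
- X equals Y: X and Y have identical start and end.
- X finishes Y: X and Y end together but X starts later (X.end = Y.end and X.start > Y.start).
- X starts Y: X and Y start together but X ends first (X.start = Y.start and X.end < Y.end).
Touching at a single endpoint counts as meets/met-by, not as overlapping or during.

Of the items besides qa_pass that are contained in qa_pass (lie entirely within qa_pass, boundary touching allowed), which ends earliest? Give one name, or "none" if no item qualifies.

none

Target qa_pass = [Fri 12:00, Sun 16:00].
build [Thu 14:00, Sat 09:00] → overlaps → excluded.
deploy [Mon 07:00, Tue 19:00] → before → excluded.
interview [Fri 05:00, Sun 02:00] → overlaps → excluded.
lunch [Fri 00:00, Sat 02:00] → overlaps → excluded.
rehearsal [Tue 23:00, Thu 15:00] → before → excluded.
retro [Mon 07:00, Wed 12:00] → before → excluded.
sync_call [Mon 18:00, Fri 03:00] → before → excluded.
No candidates → none.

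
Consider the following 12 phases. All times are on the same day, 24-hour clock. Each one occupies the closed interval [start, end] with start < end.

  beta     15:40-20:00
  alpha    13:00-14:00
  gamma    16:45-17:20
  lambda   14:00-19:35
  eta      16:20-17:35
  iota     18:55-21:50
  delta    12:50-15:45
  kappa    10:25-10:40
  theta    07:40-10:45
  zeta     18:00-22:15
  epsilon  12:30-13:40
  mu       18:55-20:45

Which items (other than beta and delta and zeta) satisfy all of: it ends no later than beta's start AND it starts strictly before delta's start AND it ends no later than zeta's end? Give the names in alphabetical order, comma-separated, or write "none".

epsilon, kappa, theta

Conditions: its end is no later than beta's start (X.end <= 15:40) AND its start is strictly before delta's start (X.start < 12:50) AND its end is no later than zeta's end (X.end <= 22:15).
alpha: end 14:00 <= 15:40? ✓; start 13:00 < 12:50? ✗; end 14:00 <= 22:15? ✓ → no.
epsilon: end 13:40 <= 15:40? ✓; start 12:30 < 12:50? ✓; end 13:40 <= 22:15? ✓ → yes.
eta: end 17:35 <= 15:40? ✗; start 16:20 < 12:50? ✗; end 17:35 <= 22:15? ✓ → no.
gamma: end 17:20 <= 15:40? ✗; start 16:45 < 12:50? ✗; end 17:20 <= 22:15? ✓ → no.
iota: end 21:50 <= 15:40? ✗; start 18:55 < 12:50? ✗; end 21:50 <= 22:15? ✓ → no.
kappa: end 10:40 <= 15:40? ✓; start 10:25 < 12:50? ✓; end 10:40 <= 22:15? ✓ → yes.
lambda: end 19:35 <= 15:40? ✗; start 14:00 < 12:50? ✗; end 19:35 <= 22:15? ✓ → no.
mu: end 20:45 <= 15:40? ✗; start 18:55 < 12:50? ✗; end 20:45 <= 22:15? ✓ → no.
theta: end 10:45 <= 15:40? ✓; start 07:40 < 12:50? ✓; end 10:45 <= 22:15? ✓ → yes.
Result: epsilon, kappa, theta.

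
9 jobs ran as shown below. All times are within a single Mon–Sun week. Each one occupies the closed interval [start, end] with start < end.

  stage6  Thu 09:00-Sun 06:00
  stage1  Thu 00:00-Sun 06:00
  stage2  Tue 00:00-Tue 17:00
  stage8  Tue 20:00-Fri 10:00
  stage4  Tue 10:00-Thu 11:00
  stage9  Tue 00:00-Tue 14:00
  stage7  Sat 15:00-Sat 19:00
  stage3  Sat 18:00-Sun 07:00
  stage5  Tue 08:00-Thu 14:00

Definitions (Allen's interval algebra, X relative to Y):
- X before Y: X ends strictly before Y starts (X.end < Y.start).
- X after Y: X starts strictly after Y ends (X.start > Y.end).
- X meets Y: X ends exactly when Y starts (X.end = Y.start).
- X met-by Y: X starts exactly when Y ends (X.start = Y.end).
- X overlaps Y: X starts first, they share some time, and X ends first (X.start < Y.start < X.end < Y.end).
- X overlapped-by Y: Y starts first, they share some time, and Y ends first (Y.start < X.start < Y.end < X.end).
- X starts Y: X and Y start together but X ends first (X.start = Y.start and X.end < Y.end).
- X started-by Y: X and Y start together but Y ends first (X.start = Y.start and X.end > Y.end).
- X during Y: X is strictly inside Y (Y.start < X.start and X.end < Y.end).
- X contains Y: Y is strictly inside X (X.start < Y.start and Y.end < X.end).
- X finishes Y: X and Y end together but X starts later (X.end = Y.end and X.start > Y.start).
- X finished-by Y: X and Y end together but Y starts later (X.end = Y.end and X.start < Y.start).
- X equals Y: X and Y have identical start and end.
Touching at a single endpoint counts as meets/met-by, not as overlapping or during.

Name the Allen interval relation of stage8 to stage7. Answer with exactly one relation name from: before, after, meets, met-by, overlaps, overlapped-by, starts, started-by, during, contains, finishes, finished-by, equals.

stage8 = [Tue 20:00, Fri 10:00]; stage7 = [Sat 15:00, Sat 19:00].
Compare endpoints: stage8.start < stage7.start, stage8.start < stage7.end, stage8.end < stage7.start, stage8.end < stage7.end.
That pattern is 'before'.

before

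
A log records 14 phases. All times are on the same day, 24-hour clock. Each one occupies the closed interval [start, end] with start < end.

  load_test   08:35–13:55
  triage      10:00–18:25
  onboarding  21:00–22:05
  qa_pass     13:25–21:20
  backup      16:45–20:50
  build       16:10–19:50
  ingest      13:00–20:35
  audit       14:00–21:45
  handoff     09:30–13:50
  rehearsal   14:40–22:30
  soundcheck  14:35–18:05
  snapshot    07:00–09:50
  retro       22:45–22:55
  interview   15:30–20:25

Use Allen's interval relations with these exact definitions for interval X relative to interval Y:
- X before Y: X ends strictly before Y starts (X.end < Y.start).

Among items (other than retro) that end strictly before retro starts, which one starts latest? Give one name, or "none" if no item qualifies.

onboarding

Target retro = [22:45, 22:55].
audit [14:00, 21:45] → before → candidate.
backup [16:45, 20:50] → before → candidate.
build [16:10, 19:50] → before → candidate.
handoff [09:30, 13:50] → before → candidate.
ingest [13:00, 20:35] → before → candidate.
interview [15:30, 20:25] → before → candidate.
load_test [08:35, 13:55] → before → candidate.
onboarding [21:00, 22:05] → before → candidate.
qa_pass [13:25, 21:20] → before → candidate.
rehearsal [14:40, 22:30] → before → candidate.
snapshot [07:00, 09:50] → before → candidate.
soundcheck [14:35, 18:05] → before → candidate.
triage [10:00, 18:25] → before → candidate.
Among candidates, latest start is 21:00 → onboarding.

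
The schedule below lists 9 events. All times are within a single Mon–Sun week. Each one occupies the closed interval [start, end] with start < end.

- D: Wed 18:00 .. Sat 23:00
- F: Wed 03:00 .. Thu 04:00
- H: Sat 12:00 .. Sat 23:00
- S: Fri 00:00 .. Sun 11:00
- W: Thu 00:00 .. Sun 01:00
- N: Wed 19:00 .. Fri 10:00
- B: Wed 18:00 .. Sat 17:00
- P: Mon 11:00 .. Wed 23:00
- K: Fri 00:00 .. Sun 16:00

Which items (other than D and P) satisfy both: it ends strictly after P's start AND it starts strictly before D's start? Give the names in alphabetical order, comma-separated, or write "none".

F

Conditions: its end is strictly after P's start (X.end > Mon 11:00) AND its start is strictly before D's start (X.start < Wed 18:00).
B: end Sat 17:00 > Mon 11:00? ✓; start Wed 18:00 < Wed 18:00? ✗ → no.
F: end Thu 04:00 > Mon 11:00? ✓; start Wed 03:00 < Wed 18:00? ✓ → yes.
H: end Sat 23:00 > Mon 11:00? ✓; start Sat 12:00 < Wed 18:00? ✗ → no.
K: end Sun 16:00 > Mon 11:00? ✓; start Fri 00:00 < Wed 18:00? ✗ → no.
N: end Fri 10:00 > Mon 11:00? ✓; start Wed 19:00 < Wed 18:00? ✗ → no.
S: end Sun 11:00 > Mon 11:00? ✓; start Fri 00:00 < Wed 18:00? ✗ → no.
W: end Sun 01:00 > Mon 11:00? ✓; start Thu 00:00 < Wed 18:00? ✗ → no.
Result: F.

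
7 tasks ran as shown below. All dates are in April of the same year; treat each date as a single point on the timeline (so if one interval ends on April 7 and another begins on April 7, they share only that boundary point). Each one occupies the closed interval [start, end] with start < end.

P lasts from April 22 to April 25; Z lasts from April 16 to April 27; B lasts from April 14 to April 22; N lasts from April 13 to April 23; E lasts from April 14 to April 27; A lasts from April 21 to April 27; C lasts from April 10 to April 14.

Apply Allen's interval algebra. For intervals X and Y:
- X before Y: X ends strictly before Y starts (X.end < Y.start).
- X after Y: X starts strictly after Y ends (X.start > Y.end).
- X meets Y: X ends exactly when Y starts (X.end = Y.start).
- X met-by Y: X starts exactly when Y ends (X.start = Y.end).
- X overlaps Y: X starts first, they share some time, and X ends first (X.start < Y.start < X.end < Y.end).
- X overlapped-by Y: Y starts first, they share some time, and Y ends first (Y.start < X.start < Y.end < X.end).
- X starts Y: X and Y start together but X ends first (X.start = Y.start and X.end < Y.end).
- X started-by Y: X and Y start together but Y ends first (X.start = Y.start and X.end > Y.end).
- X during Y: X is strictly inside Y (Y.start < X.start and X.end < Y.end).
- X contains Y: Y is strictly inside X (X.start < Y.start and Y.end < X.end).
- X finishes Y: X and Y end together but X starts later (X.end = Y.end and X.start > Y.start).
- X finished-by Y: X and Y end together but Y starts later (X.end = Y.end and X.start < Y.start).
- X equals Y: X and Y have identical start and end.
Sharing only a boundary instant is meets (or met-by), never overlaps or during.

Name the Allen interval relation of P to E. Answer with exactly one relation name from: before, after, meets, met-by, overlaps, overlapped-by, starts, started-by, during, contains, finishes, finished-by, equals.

during

P = [April 22, April 25]; E = [April 14, April 27].
Compare endpoints: P.start > E.start, P.start < E.end, P.end > E.start, P.end < E.end.
That pattern is 'during'.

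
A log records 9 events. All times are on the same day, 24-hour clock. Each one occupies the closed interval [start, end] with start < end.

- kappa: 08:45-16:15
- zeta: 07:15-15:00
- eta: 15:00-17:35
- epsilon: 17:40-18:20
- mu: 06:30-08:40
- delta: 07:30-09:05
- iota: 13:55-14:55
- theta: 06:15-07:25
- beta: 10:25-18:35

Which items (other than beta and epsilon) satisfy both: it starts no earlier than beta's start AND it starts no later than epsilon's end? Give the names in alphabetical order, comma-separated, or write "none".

Conditions: its start is no earlier than beta's start (X.start >= 10:25) AND its start is no later than epsilon's end (X.start <= 18:20).
delta: start 07:30 >= 10:25? ✗; start 07:30 <= 18:20? ✓ → no.
eta: start 15:00 >= 10:25? ✓; start 15:00 <= 18:20? ✓ → yes.
iota: start 13:55 >= 10:25? ✓; start 13:55 <= 18:20? ✓ → yes.
kappa: start 08:45 >= 10:25? ✗; start 08:45 <= 18:20? ✓ → no.
mu: start 06:30 >= 10:25? ✗; start 06:30 <= 18:20? ✓ → no.
theta: start 06:15 >= 10:25? ✗; start 06:15 <= 18:20? ✓ → no.
zeta: start 07:15 >= 10:25? ✗; start 07:15 <= 18:20? ✓ → no.
Result: eta, iota.

eta, iota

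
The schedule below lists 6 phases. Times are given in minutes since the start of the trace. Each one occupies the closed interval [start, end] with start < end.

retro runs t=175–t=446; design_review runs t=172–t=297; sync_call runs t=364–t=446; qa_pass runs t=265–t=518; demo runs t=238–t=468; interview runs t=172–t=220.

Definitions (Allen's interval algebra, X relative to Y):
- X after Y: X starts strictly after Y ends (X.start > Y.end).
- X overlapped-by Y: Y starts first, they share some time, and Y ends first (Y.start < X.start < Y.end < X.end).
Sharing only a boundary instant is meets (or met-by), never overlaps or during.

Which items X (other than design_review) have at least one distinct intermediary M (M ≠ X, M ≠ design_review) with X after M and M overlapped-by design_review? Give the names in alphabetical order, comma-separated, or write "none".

Target design_review = [t=172, t=297].
Intermediaries M with M overlapped-by design_review: demo, qa_pass, retro.
Via demo — items with X after demo: none.
Via qa_pass — items with X after qa_pass: none.
Via retro — items with X after retro: none.
Union: none.

none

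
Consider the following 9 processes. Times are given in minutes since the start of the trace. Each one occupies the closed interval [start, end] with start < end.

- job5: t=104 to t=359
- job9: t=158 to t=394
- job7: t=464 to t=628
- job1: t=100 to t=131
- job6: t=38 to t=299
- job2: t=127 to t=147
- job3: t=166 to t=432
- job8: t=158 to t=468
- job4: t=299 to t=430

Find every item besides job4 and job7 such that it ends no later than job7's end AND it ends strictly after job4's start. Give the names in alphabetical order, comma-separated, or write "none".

job3, job5, job8, job9

Conditions: its end is no later than job7's end (X.end <= t=628) AND its end is strictly after job4's start (X.end > t=299).
job1: end t=131 <= t=628? ✓; end t=131 > t=299? ✗ → no.
job2: end t=147 <= t=628? ✓; end t=147 > t=299? ✗ → no.
job3: end t=432 <= t=628? ✓; end t=432 > t=299? ✓ → yes.
job5: end t=359 <= t=628? ✓; end t=359 > t=299? ✓ → yes.
job6: end t=299 <= t=628? ✓; end t=299 > t=299? ✗ → no.
job8: end t=468 <= t=628? ✓; end t=468 > t=299? ✓ → yes.
job9: end t=394 <= t=628? ✓; end t=394 > t=299? ✓ → yes.
Result: job3, job5, job8, job9.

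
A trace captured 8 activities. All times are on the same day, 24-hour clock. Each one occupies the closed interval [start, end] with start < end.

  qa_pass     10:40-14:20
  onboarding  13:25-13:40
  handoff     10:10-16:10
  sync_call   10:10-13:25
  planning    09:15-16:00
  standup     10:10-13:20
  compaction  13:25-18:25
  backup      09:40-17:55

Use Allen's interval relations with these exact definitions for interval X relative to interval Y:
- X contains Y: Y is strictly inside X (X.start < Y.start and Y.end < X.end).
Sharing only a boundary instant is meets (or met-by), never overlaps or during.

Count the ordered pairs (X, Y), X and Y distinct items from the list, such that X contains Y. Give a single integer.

Checking all 56 ordered pairs for relation 'contains'; matching pairs in alphabetical order:
(backup, handoff): backup contains handoff ✓
(backup, onboarding): backup contains onboarding ✓
(backup, qa_pass): backup contains qa_pass ✓
(backup, standup): backup contains standup ✓
(backup, sync_call): backup contains sync_call ✓
(handoff, onboarding): handoff contains onboarding ✓
(handoff, qa_pass): handoff contains qa_pass ✓
(planning, onboarding): planning contains onboarding ✓
(planning, qa_pass): planning contains qa_pass ✓
(planning, standup): planning contains standup ✓
(planning, sync_call): planning contains sync_call ✓
(qa_pass, onboarding): qa_pass contains onboarding ✓
Count: 12.

12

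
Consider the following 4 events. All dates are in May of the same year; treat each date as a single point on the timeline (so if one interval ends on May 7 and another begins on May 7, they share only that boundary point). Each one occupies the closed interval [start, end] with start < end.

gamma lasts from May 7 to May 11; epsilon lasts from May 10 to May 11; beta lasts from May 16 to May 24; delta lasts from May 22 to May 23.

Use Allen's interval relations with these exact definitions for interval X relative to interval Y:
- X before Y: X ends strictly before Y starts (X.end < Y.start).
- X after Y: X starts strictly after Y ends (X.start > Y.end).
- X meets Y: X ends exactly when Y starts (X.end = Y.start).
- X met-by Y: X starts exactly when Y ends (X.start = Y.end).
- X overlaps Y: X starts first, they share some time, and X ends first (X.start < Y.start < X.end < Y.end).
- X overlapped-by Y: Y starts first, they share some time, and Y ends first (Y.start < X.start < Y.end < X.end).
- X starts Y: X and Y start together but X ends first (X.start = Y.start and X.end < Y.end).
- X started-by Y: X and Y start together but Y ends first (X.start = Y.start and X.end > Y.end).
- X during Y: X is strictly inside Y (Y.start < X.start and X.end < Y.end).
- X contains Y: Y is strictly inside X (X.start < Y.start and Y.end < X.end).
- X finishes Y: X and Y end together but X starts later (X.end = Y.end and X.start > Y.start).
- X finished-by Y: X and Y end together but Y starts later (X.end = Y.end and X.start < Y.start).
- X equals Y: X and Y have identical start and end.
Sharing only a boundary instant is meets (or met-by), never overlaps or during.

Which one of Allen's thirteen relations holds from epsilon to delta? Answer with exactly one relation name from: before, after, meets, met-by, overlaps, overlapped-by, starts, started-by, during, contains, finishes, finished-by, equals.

epsilon = [May 10, May 11]; delta = [May 22, May 23].
Compare endpoints: epsilon.start < delta.start, epsilon.start < delta.end, epsilon.end < delta.start, epsilon.end < delta.end.
That pattern is 'before'.

before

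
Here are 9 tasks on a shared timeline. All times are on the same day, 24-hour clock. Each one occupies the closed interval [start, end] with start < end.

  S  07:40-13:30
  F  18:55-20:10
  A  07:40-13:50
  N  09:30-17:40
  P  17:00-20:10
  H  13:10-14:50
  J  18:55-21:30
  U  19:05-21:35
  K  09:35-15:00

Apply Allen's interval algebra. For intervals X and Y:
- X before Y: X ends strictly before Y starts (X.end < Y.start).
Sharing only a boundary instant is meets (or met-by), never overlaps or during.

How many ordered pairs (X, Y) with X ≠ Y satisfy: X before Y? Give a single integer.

Checking all 72 ordered pairs for relation 'before'; matching pairs in alphabetical order:
(A, F): A before F ✓
(A, J): A before J ✓
(A, P): A before P ✓
(A, U): A before U ✓
(H, F): H before F ✓
(H, J): H before J ✓
(H, P): H before P ✓
(H, U): H before U ✓
(K, F): K before F ✓
(K, J): K before J ✓
(K, P): K before P ✓
(K, U): K before U ✓
(N, F): N before F ✓
(N, J): N before J ✓
(N, U): N before U ✓
(S, F): S before F ✓
(S, J): S before J ✓
(S, P): S before P ✓
(S, U): S before U ✓
Count: 19.

19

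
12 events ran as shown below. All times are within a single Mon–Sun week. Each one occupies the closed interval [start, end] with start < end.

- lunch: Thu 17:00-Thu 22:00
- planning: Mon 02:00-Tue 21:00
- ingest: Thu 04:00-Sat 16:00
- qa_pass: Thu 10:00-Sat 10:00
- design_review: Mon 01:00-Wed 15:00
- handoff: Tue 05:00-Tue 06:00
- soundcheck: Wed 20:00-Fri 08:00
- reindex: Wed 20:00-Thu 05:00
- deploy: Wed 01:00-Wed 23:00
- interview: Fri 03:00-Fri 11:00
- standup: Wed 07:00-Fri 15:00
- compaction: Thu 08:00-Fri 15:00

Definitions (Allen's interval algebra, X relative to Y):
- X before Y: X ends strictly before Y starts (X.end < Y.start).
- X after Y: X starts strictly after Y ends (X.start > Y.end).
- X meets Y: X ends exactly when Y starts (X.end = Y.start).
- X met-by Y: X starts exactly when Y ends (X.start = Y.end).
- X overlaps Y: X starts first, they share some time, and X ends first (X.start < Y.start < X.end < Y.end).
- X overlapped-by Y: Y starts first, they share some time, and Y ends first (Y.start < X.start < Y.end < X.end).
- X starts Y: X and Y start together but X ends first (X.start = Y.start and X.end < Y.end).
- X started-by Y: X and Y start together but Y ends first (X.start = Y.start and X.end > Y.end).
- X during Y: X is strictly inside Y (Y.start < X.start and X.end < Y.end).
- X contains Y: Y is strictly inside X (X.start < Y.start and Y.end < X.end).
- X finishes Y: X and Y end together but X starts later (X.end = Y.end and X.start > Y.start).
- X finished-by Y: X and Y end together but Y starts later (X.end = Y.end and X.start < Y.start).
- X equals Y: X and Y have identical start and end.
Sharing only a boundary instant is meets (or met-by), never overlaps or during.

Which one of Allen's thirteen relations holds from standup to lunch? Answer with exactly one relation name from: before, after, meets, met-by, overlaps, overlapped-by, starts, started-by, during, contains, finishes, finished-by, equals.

contains

standup = [Wed 07:00, Fri 15:00]; lunch = [Thu 17:00, Thu 22:00].
Compare endpoints: standup.start < lunch.start, standup.start < lunch.end, standup.end > lunch.start, standup.end > lunch.end.
That pattern is 'contains'.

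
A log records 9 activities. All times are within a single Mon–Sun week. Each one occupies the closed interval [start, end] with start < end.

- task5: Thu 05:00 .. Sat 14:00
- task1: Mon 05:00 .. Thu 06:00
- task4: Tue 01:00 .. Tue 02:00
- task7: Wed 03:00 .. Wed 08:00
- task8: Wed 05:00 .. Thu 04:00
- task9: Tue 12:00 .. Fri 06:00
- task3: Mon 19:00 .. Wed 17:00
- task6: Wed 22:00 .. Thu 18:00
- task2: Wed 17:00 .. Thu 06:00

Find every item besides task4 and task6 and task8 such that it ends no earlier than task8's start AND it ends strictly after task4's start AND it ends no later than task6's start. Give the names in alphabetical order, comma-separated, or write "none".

task3, task7

Conditions: its end is no earlier than task8's start (X.end >= Wed 05:00) AND its end is strictly after task4's start (X.end > Tue 01:00) AND its end is no later than task6's start (X.end <= Wed 22:00).
task1: end Thu 06:00 >= Wed 05:00? ✓; end Thu 06:00 > Tue 01:00? ✓; end Thu 06:00 <= Wed 22:00? ✗ → no.
task2: end Thu 06:00 >= Wed 05:00? ✓; end Thu 06:00 > Tue 01:00? ✓; end Thu 06:00 <= Wed 22:00? ✗ → no.
task3: end Wed 17:00 >= Wed 05:00? ✓; end Wed 17:00 > Tue 01:00? ✓; end Wed 17:00 <= Wed 22:00? ✓ → yes.
task5: end Sat 14:00 >= Wed 05:00? ✓; end Sat 14:00 > Tue 01:00? ✓; end Sat 14:00 <= Wed 22:00? ✗ → no.
task7: end Wed 08:00 >= Wed 05:00? ✓; end Wed 08:00 > Tue 01:00? ✓; end Wed 08:00 <= Wed 22:00? ✓ → yes.
task9: end Fri 06:00 >= Wed 05:00? ✓; end Fri 06:00 > Tue 01:00? ✓; end Fri 06:00 <= Wed 22:00? ✗ → no.
Result: task3, task7.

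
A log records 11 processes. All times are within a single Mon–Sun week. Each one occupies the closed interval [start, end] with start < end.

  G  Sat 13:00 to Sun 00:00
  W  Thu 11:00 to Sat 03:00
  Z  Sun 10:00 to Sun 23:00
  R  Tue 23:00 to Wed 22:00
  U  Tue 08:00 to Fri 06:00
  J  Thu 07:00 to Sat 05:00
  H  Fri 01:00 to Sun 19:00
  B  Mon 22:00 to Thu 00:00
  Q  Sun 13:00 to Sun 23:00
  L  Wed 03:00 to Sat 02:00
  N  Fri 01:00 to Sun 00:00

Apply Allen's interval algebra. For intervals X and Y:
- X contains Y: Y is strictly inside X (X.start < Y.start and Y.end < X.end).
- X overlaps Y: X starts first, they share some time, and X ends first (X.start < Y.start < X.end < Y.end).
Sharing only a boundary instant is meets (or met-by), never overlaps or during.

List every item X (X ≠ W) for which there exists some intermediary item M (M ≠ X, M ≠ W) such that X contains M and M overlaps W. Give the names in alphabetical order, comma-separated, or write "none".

none

Target W = [Thu 11:00, Sat 03:00].
Intermediaries M with M overlaps W: L, U.
Via L — items with X contains L: none.
Via U — items with X contains U: none.
Union: none.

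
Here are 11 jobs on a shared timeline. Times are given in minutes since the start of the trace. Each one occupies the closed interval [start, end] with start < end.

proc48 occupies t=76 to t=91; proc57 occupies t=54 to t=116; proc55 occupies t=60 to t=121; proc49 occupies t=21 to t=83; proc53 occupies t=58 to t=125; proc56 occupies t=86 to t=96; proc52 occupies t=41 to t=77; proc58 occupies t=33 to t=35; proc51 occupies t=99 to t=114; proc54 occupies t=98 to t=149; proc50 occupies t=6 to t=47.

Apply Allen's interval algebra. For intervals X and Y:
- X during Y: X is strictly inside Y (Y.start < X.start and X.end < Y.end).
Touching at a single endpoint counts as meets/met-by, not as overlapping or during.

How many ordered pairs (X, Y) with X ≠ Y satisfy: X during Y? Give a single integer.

14

Checking all 110 ordered pairs for relation 'during'; matching pairs in alphabetical order:
(proc48, proc53): proc48 during proc53 ✓
(proc48, proc55): proc48 during proc55 ✓
(proc48, proc57): proc48 during proc57 ✓
(proc51, proc53): proc51 during proc53 ✓
(proc51, proc54): proc51 during proc54 ✓
(proc51, proc55): proc51 during proc55 ✓
(proc51, proc57): proc51 during proc57 ✓
(proc52, proc49): proc52 during proc49 ✓
(proc55, proc53): proc55 during proc53 ✓
(proc56, proc53): proc56 during proc53 ✓
(proc56, proc55): proc56 during proc55 ✓
(proc56, proc57): proc56 during proc57 ✓
(proc58, proc49): proc58 during proc49 ✓
(proc58, proc50): proc58 during proc50 ✓
Count: 14.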